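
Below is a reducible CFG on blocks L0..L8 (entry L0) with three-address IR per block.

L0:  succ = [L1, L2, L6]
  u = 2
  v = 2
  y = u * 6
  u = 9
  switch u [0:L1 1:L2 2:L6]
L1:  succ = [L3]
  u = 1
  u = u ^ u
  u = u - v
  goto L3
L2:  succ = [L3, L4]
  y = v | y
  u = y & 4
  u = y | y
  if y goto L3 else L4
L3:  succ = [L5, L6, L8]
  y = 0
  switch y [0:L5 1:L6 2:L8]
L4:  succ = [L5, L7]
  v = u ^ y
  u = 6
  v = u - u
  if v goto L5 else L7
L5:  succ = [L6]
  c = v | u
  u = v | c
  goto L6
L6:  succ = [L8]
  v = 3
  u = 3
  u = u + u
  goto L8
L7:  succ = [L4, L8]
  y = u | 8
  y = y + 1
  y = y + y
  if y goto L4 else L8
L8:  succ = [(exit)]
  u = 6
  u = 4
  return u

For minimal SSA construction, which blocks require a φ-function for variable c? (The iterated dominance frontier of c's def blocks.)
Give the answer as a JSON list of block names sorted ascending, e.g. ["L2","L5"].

Answer: ["L6", "L8"]

Derivation:
idom tree: L1←L0 L2←L0 L3←L0 L4←L2 L5←L0 L6←L0 L7←L4 L8←L0
Dom at joins:
  L3: preds {L1,L2}: {L0,L1} ∩ {L0,L2} = {L0}; idom=L0
  L4: preds {L2,L7}: {L0,L2} ∩ {L0,L2,L4,L7} = {L0,L2}; idom=L2
  L5: preds {L3,L4}: {L0,L3} ∩ {L0,L2,L4} = {L0}; idom=L0
  L6: preds {L0,L3,L5}: {L0} ∩ {L0,L3} ∩ {L0,L5} = {L0}; idom=L0
  L8: preds {L3,L6,L7}: {L0,L3} ∩ {L0,L6} ∩ {L0,L2,L4,L7} = {L0}; idom=L0

DF derivation:
  L3←L1: walk L1 to L0
  L3←L2: walk L2 to L0
  L4←L2: walk · to L2
  L4←L7: walk L7→L4 to L2
  L5←L3: walk L3 to L0
  L5←L4: walk L4→L2 to L0
  L6←L0: walk · to L0
  L6←L3: walk L3 to L0
  L6←L5: walk L5 to L0
  L8←L3: walk L3 to L0
  L8←L6: walk L6 to L0
  L8←L7: walk L7→L4→L2 to L0
  DF(L0)=∅
  DF(L1)={L3}
  DF(L2)={L3,L5,L8}
  DF(L3)={L5,L6,L8}
  DF(L4)={L4,L5,L8}
  DF(L5)={L6}
  DF(L6)={L8}
  DF(L7)={L4,L8}
  DF(L8)=∅

φ for c: defs {L5}
  DF⁺ = {L6,L8}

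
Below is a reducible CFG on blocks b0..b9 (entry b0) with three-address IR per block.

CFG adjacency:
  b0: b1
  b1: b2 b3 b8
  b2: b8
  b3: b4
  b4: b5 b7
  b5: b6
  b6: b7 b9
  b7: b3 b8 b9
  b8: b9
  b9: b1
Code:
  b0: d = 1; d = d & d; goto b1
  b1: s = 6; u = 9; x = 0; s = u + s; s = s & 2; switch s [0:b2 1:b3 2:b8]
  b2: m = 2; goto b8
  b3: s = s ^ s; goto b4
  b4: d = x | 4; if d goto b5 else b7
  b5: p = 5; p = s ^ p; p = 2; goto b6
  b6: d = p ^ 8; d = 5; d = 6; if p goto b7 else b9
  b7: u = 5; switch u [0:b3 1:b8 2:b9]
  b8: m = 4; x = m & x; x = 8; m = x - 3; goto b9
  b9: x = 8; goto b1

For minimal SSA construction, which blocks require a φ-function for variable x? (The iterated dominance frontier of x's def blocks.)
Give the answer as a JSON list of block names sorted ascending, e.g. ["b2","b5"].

Answer: ["b1", "b9"]

Working:
idom tree: b1←b0 b2←b1 b3←b1 b4←b3 b5←b4 b6←b5 b7←b4 b8←b1 b9←b1
Join-block Dom:
  b1: preds {b0,b9}: {b0} ∩ {b0,b1,b9} = {b0}; idom=b0
  b3: preds {b1,b7}: {b0,b1} ∩ {b0,b1,b3,b4,b7} = {b0,b1}; idom=b1
  b7: preds {b4,b6}: {b0,b1,b3,b4} ∩ {b0,b1,b3,b4,b5,b6} = {b0,b1,b3,b4}; idom=b4
  b8: preds {b1,b2,b7}: {b0,b1} ∩ {b0,b1,b2} ∩ {b0,b1,b3,b4,b7} = {b0,b1}; idom=b1
  b9: preds {b6,b7,b8}: {b0,b1,b3,b4,b5,b6} ∩ {b0,b1,b3,b4,b7} ∩ {b0,b1,b8} = {b0,b1}; idom=b1

DF derivation:
  join b1 pred b0: · stop@b0
  join b1 pred b9: b9→b1 stop@b0
  join b3 pred b1: · stop@b1
  join b3 pred b7: b7→b4→b3 stop@b1
  join b7 pred b4: · stop@b4
  join b7 pred b6: b6→b5 stop@b4
  join b8 pred b1: · stop@b1
  join b8 pred b2: b2 stop@b1
  join b8 pred b7: b7→b4→b3 stop@b1
  join b9 pred b6: b6→b5→b4→b3 stop@b1
  join b9 pred b7: b7→b4→b3 stop@b1
  join b9 pred b8: b8 stop@b1
  b0 → ∅
  b1 → {b1}
  b2 → {b8}
  b3 → {b3,b8,b9}
  b4 → {b3,b8,b9}
  b5 → {b7,b9}
  b6 → {b7,b9}
  b7 → {b3,b8,b9}
  b8 → {b9}
  b9 → {b1}

φ for x: defs {b1,b8,b9}
  DF⁺ = {b1,b9}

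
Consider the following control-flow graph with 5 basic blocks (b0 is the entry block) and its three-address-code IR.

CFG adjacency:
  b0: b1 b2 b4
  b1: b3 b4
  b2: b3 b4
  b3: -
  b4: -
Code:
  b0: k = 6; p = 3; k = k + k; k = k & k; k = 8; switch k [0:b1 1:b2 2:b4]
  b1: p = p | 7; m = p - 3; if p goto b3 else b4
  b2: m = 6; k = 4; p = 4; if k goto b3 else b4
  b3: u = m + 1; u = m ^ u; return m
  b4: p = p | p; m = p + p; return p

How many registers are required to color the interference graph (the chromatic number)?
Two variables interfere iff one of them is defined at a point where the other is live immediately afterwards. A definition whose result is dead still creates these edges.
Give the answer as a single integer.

Per-block:
  b0 def {k,p} use ∅
  b1 def {m,p} use {p}
  b2 def {k,m,p} use ∅
  b3 def {u} use {m}
  b4 def {m,p} use {p}

Liveness:
  b0: in=∅ out={p}
  b1: in={p} out={m,p}
  b2: in=∅ out={m,p}
  b3: in={m} out=∅
  b4: in={p} out=∅

Interfere edges:
  k — {m,p}
  m — {k,p,u}
  p — {k,m}
  u — {m}

Registers:
  lower bound: {k,m,p} mutually conflict ⇒ χ ≥ 3
  assign k→c1 m→c0 p→c2 u→c1 — no edge inside a register ⇒ χ ≤ 3
  χ = 3

Answer: 3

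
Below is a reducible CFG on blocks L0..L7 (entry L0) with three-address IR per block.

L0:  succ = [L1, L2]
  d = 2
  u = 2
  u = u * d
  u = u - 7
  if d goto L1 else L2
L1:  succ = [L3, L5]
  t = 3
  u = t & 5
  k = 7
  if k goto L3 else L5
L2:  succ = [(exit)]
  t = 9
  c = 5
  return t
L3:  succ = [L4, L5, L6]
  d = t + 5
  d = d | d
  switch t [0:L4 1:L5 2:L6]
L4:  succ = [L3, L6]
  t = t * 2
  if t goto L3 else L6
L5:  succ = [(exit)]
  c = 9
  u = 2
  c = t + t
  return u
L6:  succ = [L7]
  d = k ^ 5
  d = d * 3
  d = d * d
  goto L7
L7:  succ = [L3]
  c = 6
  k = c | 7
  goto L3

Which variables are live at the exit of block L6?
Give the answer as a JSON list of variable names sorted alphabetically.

Answer: ["t"]

Working:
Per-block:
  L0: def={d,u} ue=∅
  L1: def={k,t,u} ue=∅
  L2: def={c,t} ue=∅
  L3: def={d} ue={t}
  L4: def={t} ue={t}
  L5: def={c,u} ue={t}
  L6: def={d} ue={k}
  L7: def={c,k} ue=∅

Live sets:
  L0 li=∅ lo=∅
  L1 li=∅ lo={k,t}
  L2 li=∅ lo=∅
  L3 li={k,t} lo={k,t}
  L4 li={k,t} lo={k,t}
  L5 li={t} lo=∅
  L6 li={k,t} lo={t}
  L7 li={t} lo={k,t}

live-out(L6) = ["t"]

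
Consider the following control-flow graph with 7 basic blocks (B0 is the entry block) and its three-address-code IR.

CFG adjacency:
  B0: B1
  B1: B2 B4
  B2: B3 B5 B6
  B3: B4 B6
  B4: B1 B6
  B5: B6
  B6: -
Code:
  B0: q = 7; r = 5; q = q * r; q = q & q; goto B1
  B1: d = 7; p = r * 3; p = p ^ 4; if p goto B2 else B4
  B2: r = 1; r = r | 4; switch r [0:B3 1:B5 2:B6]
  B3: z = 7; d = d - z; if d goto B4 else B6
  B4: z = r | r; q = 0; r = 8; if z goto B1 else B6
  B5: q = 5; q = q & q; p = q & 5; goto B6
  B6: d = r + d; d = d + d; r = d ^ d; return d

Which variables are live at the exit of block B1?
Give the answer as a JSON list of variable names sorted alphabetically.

Answer: ["d", "r"]

Derivation:
Per-block:
  B0 def {q,r} use ∅
  B1 def {d,p} use {r}
  B2 def {r} use ∅
  B3 def {d,z} use {d}
  B4 def {q,r,z} use {r}
  B5 def {p,q} use ∅
  B6 def {d,r} use {d,r}

Backward fixpoint:
  live B0: ∅→{r}
  live B1: {r}→{d,r}
  live B2: {d}→{d,r}
  live B3: {d,r}→{d,r}
  live B4: {d,r}→{d,r}
  live B5: {d,r}→{d,r}
  live B6: {d,r}→∅

live-out(B1) = ["d", "r"]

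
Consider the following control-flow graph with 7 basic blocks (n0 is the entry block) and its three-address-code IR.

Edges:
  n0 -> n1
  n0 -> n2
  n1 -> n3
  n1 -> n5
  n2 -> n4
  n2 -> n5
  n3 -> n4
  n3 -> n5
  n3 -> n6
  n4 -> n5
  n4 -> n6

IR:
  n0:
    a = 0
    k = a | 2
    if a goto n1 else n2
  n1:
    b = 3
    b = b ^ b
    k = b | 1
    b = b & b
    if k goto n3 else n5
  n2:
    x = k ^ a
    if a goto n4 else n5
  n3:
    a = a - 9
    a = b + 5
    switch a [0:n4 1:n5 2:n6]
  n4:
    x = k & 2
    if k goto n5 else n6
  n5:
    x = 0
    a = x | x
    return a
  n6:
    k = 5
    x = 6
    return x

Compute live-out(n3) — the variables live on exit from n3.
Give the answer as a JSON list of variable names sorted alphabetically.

Answer: ["k"]

Derivation:
Per-block:
  n0: def={a,k} ue=∅
  n1: def={b,k} ue=∅
  n2: def={x} ue={a,k}
  n3: def={a} ue={a,b}
  n4: def={x} ue={k}
  n5: def={a,x} ue=∅
  n6: def={k,x} ue=∅

Liveness:
  n0 li=∅ lo={a,k}
  n1 li={a} lo={a,b,k}
  n2 li={a,k} lo={k}
  n3 li={a,b,k} lo={k}
  n4 li={k} lo=∅
  n5 li=∅ lo=∅
  n6 li=∅ lo=∅

live-out(n3) = ["k"]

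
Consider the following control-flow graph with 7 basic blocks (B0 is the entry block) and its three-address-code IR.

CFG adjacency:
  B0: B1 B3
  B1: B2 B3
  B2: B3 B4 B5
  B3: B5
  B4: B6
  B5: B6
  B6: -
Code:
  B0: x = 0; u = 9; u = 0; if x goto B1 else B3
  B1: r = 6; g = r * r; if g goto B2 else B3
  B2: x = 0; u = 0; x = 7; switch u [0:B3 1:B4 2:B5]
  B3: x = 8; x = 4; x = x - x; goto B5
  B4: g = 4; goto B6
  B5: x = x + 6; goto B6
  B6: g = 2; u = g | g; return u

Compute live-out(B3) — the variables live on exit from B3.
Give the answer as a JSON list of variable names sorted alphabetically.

Per-block:
  B0: {u,x} / ∅
  B1: {g,r} / ∅
  B2: {u,x} / ∅
  B3: {x} / ∅
  B4: {g} / ∅
  B5: {x} / {x}
  B6: {g,u} / ∅

Backward fixpoint:
  B0 li=∅ lo=∅
  B1 li=∅ lo=∅
  B2 li=∅ lo={x}
  B3 li=∅ lo={x}
  B4 li=∅ lo=∅
  B5 li={x} lo=∅
  B6 li=∅ lo=∅

live-out(B3) = ["x"]

Answer: ["x"]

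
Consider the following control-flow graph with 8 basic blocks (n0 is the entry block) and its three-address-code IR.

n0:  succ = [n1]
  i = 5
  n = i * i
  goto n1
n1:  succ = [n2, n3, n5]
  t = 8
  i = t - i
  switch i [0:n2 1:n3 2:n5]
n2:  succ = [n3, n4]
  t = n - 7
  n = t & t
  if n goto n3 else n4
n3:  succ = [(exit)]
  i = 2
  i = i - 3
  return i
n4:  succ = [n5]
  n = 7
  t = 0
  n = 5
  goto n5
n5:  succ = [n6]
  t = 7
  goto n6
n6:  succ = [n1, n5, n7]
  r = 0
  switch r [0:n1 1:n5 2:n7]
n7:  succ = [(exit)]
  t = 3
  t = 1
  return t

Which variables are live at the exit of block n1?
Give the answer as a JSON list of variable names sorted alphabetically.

Answer: ["i", "n"]

Analysis:
def/use:
  n0: {i,n} / ∅
  n1: {i,t} / {i}
  n2: {n,t} / {n}
  n3: {i} / ∅
  n4: {n,t} / ∅
  n5: {t} / ∅
  n6: {r} / ∅
  n7: {t} / ∅

Backward fixpoint:
  n0 li=∅ lo={i,n}
  n1 li={i,n} lo={i,n}
  n2 li={i,n} lo={i}
  n3 li=∅ lo=∅
  n4 li={i} lo={i,n}
  n5 li={i,n} lo={i,n}
  n6 li={i,n} lo={i,n}
  n7 li=∅ lo=∅

live-out(n1) = ["i", "n"]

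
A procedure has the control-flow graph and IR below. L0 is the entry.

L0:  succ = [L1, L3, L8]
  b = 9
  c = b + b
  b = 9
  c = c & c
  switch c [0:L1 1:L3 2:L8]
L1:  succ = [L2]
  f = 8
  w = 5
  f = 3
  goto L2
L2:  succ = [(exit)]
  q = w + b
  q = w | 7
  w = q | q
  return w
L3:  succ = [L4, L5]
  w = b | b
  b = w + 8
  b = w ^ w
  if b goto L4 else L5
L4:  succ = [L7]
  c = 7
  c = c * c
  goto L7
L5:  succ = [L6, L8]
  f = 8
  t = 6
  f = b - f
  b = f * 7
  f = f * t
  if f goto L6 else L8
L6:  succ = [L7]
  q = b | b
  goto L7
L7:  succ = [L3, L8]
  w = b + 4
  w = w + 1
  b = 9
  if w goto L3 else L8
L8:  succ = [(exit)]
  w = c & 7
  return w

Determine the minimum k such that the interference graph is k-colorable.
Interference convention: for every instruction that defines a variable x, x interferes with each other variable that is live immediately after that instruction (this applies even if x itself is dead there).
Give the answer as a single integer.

Block summaries:
  L0: def={b,c} ue=∅
  L1: def={f,w} ue=∅
  L2: def={q,w} ue={b,w}
  L3: def={b,w} ue={b}
  L4: def={c} ue=∅
  L5: def={b,f,t} ue={b}
  L6: def={q} ue={b}
  L7: def={b,w} ue={b}
  L8: def={w} ue={c}

Liveness:
  L0 li=∅ lo={b,c}
  L1 li={b} lo={b,w}
  L2 li={b,w} lo=∅
  L3 li={b,c} lo={b,c}
  L4 li={b} lo={b,c}
  L5 li={b,c} lo={b,c}
  L6 li={b,c} lo={b,c}
  L7 li={b,c} lo={b,c}
  L8 li={c} lo=∅

Interfere edges:
  b↔{c,f,q,t,w}
  c↔{b,f,q,t,w}
  f↔{b,c,t,w}
  q↔{b,c,w}
  t↔{b,c,f}
  w↔{b,c,f,q}

Chromatic number:
  {b,c,f,t} pairwise interfere (4-clique) ⇒ χ ≥ 4
  assign b→c0 c→c1 f→c2 q→c2 t→c3 w→c3 — no edge inside a register ⇒ χ ≤ 4
  χ = 4

Answer: 4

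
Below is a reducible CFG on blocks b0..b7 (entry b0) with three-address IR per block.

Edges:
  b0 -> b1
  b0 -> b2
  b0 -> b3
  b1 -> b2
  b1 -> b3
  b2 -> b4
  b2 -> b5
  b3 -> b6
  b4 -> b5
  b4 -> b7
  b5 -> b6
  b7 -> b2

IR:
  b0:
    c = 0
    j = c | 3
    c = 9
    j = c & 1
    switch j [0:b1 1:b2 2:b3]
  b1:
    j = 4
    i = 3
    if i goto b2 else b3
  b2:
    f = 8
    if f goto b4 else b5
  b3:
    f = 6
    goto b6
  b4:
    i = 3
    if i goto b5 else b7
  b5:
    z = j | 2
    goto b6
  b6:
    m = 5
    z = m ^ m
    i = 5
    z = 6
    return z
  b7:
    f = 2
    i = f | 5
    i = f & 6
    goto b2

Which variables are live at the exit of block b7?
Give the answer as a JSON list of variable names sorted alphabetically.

Answer: ["j"]

Derivation:
Block summaries:
  b0: {c,j} / ∅
  b1: {i,j} / ∅
  b2: {f} / ∅
  b3: {f} / ∅
  b4: {i} / ∅
  b5: {z} / {j}
  b6: {i,m,z} / ∅
  b7: {f,i} / ∅

Live sets:
  live b0: ∅→{j}
  live b1: ∅→{j}
  live b2: {j}→{j}
  live b3: ∅→∅
  live b4: {j}→{j}
  live b5: {j}→∅
  live b6: ∅→∅
  live b7: {j}→{j}

live-out(b7) = ["j"]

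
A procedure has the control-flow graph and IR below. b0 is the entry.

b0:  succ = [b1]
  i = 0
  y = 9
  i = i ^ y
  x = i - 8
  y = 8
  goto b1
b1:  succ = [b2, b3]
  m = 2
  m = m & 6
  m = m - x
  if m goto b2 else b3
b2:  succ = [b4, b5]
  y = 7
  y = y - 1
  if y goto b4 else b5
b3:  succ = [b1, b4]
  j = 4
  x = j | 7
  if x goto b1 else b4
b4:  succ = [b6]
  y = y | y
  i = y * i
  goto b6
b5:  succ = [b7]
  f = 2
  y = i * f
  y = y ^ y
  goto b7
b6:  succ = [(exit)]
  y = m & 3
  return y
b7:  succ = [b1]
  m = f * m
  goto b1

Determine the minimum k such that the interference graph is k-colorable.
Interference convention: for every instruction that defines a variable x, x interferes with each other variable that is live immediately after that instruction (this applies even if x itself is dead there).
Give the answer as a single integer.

Answer: 5

Working:
Per-block:
  b0 def {i,x,y} use ∅
  b1 def {m} use {x}
  b2 def {y} use ∅
  b3 def {j,x} use ∅
  b4 def {i,y} use {i,y}
  b5 def {f,y} use {i}
  b6 def {y} use {m}
  b7 def {m} use {f,m}

Liveness:
  live b0: ∅→{i,x,y}
  live b1: {i,x,y}→{i,m,x,y}
  live b2: {i,m,x}→{i,m,x,y}
  live b3: {i,m,y}→{i,m,x,y}
  live b4: {i,m,y}→{m}
  live b5: {i,m,x}→{f,i,m,x,y}
  live b6: {m}→∅
  live b7: {f,i,m,x,y}→{i,x,y}

Interference:
  f: {i,m,x,y}
  i: {f,j,m,x,y}
  j: {i,m,y}
  m: {f,i,j,x,y}
  x: {f,i,m,y}
  y: {f,i,j,m,x}

Colouring:
  {f,i,m,x,y} pairwise interfere (5-clique) ⇒ χ ≥ 5
  assign f→c3 i→c0 j→c3 m→c1 x→c4 y→c2 — no edge inside a register ⇒ χ ≤ 5
  χ = 5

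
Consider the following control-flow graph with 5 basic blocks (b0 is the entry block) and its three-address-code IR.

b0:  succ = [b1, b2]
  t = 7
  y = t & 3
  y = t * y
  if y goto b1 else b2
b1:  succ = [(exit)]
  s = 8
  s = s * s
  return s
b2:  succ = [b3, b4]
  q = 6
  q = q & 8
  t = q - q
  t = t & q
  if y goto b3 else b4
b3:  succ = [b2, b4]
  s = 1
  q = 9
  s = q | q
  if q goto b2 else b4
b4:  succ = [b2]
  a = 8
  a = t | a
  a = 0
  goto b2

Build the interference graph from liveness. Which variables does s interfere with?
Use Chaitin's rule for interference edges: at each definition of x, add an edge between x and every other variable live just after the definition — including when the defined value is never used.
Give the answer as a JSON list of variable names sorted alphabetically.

Answer: ["q", "t", "y"]

Derivation:
Block summaries:
  b0 def {t,y} use ∅
  b1 def {s} use ∅
  b2 def {q,t} use {y}
  b3 def {q,s} use ∅
  b4 def {a} use {t}

Liveness:
  b0 li=∅ lo={y}
  b1 li=∅ lo=∅
  b2 li={y} lo={t,y}
  b3 li={t,y} lo={t,y}
  b4 li={t,y} lo={y}

Interfere edges:
  a: {t,y}
  q: {s,t,y}
  s: {q,t,y}
  t: {a,q,s,y}
  y: {a,q,s,t}

N(s) = ["q", "t", "y"]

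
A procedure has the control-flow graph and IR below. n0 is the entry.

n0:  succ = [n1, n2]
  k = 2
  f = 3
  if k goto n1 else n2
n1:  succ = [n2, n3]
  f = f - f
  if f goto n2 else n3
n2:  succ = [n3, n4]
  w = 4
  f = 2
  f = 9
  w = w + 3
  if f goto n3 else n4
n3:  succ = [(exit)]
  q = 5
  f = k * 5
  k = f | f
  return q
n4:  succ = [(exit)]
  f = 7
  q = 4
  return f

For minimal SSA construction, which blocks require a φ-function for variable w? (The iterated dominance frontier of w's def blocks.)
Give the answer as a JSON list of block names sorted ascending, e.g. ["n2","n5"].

idom tree: n1←n0 n2←n0 n3←n0 n4←n2
Join-block Dom:
  n2: preds {n0,n1}: {n0} ∩ {n0,n1} = {n0}; idom=n0
  n3: preds {n1,n2}: {n0,n1} ∩ {n0,n2} = {n0}; idom=n0

DF walk-up:
  join n2 pred n0: · stop@n0
  join n2 pred n1: n1 stop@n0
  join n3 pred n1: n1 stop@n0
  join n3 pred n2: n2 stop@n0
  DF(n0)=∅
  DF(n1)={n2,n3}
  DF(n2)={n3}
  DF(n3)=∅
  DF(n4)=∅

φ for w: defs {n2}
  DF⁺ = {n3}

Answer: ["n3"]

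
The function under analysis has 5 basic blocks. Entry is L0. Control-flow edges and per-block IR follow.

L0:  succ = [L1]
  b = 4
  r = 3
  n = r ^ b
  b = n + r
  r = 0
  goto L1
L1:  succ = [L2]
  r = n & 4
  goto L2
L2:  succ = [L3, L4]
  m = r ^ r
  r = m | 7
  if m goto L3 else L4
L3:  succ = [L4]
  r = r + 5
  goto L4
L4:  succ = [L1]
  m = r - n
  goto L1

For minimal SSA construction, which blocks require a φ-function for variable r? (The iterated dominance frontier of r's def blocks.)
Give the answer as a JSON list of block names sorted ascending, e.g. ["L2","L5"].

idom tree: L1←L0 L2←L1 L3←L2 L4←L2
Dom∩ at merges:
  L1: preds {L0,L4}: {L0} ∩ {L0,L1,L2,L4} = {L0}; idom=L0
  L4: preds {L2,L3}: {L0,L1,L2} ∩ {L0,L1,L2,L3} = {L0,L1,L2}; idom=L2

Frontier:
  join L1 pred L0: · stop@L0
  join L1 pred L4: L4→L2→L1 stop@L0
  join L4 pred L2: · stop@L2
  join L4 pred L3: L3 stop@L2
  L0 → ∅
  L1 → {L1}
  L2 → {L1}
  L3 → {L4}
  L4 → {L1}

φ for r: defs {L0,L1,L2,L3}
  DF⁺ = {L1,L4}

Answer: ["L1", "L4"]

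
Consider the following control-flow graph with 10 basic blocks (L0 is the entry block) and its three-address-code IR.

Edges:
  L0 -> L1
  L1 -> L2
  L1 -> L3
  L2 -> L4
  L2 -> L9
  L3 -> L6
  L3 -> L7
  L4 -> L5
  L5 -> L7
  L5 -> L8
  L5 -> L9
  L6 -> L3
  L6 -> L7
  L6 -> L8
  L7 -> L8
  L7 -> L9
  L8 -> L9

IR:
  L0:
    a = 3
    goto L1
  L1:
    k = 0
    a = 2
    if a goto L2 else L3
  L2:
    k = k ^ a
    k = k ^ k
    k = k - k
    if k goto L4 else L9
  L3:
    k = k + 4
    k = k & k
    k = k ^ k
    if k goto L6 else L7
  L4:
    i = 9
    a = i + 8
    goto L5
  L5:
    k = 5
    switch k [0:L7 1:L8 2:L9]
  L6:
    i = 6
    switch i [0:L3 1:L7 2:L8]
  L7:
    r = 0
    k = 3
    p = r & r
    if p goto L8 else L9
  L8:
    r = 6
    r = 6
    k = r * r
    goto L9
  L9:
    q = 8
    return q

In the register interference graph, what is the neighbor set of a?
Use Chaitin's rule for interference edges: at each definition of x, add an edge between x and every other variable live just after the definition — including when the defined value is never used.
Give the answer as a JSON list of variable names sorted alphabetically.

Answer: ["k"]

Working:
Per-block:
  L0 def {a} use ∅
  L1 def {a,k} use ∅
  L2 def {k} use {a,k}
  L3 def {k} use {k}
  L4 def {a,i} use ∅
  L5 def {k} use ∅
  L6 def {i} use ∅
  L7 def {k,p,r} use ∅
  L8 def {k,r} use ∅
  L9 def {q} use ∅

Backward fixpoint:
  L0: in=∅ out=∅
  L1: in=∅ out={a,k}
  L2: in={a,k} out=∅
  L3: in={k} out={k}
  L4: in=∅ out=∅
  L5: in=∅ out=∅
  L6: in={k} out={k}
  L7: in=∅ out=∅
  L8: in=∅ out=∅
  L9: in=∅ out=∅

Interference:
  a — {k}
  i — {k}
  k — {a,i,r}
  p — ∅
  q — ∅
  r — {k}

N(a) = ["k"]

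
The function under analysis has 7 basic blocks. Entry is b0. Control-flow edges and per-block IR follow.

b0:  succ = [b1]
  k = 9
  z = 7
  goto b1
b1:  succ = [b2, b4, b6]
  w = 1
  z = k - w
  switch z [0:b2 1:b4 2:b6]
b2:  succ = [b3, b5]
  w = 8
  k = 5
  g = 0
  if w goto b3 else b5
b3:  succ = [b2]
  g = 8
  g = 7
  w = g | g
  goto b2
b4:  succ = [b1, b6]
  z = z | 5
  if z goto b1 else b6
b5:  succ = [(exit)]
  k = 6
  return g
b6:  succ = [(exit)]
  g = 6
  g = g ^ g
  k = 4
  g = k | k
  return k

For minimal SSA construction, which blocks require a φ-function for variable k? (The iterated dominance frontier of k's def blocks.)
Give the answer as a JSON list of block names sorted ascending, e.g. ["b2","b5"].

Answer: ["b2"]

Working:
idom tree: b1←b0 b2←b1 b3←b2 b4←b1 b5←b2 b6←b1
Dom at joins:
  b1: preds {b0,b4}: {b0} ∩ {b0,b1,b4} = {b0}; idom=b0
  b2: preds {b1,b3}: {b0,b1} ∩ {b0,b1,b2,b3} = {b0,b1}; idom=b1
  b6: preds {b1,b4}: {b0,b1} ∩ {b0,b1,b4} = {b0,b1}; idom=b1

Frontier:
  b1←b0: walk · to b0
  b1←b4: walk b4→b1 to b0
  b2←b1: walk · to b1
  b2←b3: walk b3→b2 to b1
  b6←b1: walk · to b1
  b6←b4: walk b4 to b1
  DF(b0)=∅
  DF(b1)={b1}
  DF(b2)={b2}
  DF(b3)={b2}
  DF(b4)={b1,b6}
  DF(b5)=∅
  DF(b6)=∅

φ for k: defs {b0,b2,b5,b6}
  DF⁺ = {b2}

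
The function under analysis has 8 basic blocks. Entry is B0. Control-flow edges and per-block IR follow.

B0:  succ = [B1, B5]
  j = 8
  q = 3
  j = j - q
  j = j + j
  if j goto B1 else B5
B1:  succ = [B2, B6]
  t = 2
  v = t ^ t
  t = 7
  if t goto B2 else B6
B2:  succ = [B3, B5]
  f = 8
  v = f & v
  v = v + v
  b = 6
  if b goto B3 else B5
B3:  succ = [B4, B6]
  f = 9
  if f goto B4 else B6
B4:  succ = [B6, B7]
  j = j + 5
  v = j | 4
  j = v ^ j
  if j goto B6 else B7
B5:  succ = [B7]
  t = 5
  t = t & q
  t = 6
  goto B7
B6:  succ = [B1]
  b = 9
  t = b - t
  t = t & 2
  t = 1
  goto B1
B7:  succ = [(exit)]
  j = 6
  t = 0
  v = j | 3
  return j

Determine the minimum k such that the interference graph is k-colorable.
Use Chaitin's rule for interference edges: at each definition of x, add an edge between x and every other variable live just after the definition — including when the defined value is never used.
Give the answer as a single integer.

Answer: 5

Analysis:
Block summaries:
  B0 def {j,q} use ∅
  B1 def {t,v} use ∅
  B2 def {b,f,v} use {v}
  B3 def {f} use ∅
  B4 def {j,v} use {j}
  B5 def {t} use {q}
  B6 def {b,t} use {t}
  B7 def {j,t,v} use ∅

Backward fixpoint:
  B0 li=∅ lo={j,q}
  B1 li={j,q} lo={j,q,t,v}
  B2 li={j,q,t,v} lo={j,q,t}
  B3 li={j,q,t} lo={j,q,t}
  B4 li={j,q,t} lo={j,q,t}
  B5 li={q} lo=∅
  B6 li={j,q,t} lo={j,q}
  B7 li=∅ lo=∅

Interfere edges:
  b — {j,q,t}
  f — {j,q,t,v}
  j — {b,f,q,t,v}
  q — {b,f,j,t,v}
  t — {b,f,j,q,v}
  v — {f,j,q,t}

Chromatic number:
  {f,j,q,t,v} pairwise interfere (5-clique) ⇒ χ ≥ 5
  5-colouring: c0={j}  c1={q}  c2={t}  c3={b,f}  c4={v}
  χ = 5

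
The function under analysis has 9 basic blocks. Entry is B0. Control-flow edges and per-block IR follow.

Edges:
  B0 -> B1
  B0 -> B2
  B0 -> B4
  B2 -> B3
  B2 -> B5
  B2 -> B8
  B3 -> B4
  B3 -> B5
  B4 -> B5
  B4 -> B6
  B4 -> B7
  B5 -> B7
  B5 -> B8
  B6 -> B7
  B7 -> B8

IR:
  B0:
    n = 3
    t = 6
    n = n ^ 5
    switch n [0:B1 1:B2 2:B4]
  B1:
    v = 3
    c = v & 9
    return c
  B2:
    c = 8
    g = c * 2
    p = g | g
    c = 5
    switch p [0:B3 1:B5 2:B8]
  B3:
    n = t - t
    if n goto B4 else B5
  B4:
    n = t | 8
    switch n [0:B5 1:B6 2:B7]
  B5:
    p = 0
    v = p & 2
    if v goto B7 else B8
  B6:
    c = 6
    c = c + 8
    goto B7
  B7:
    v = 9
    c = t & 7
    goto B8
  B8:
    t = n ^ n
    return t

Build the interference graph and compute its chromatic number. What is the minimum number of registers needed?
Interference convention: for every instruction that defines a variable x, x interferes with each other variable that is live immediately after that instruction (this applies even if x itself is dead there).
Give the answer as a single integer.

Block summaries:
  B0: {n,t} / ∅
  B1: {c,v} / ∅
  B2: {c,g,p} / ∅
  B3: {n} / {t}
  B4: {n} / {t}
  B5: {p,v} / ∅
  B6: {c} / ∅
  B7: {c,v} / {t}
  B8: {t} / {n}

Liveness:
  live B0: ∅→{n,t}
  live B1: ∅→∅
  live B2: {n,t}→{n,t}
  live B3: {t}→{n,t}
  live B4: {t}→{n,t}
  live B5: {n,t}→{n,t}
  live B6: {n,t}→{n,t}
  live B7: {n,t}→{n}
  live B8: {n}→∅

Conflict graph:
  c↔{n,p,t}
  g↔{n,t}
  n↔{c,g,p,t,v}
  p↔{c,n,t}
  t↔{c,g,n,p,v}
  v↔{n,t}

Registers:
  lower bound: {c,n,p,t} mutually conflict ⇒ χ ≥ 4
  4-colouring: R0={n}  R1={t}  R2={c,g,v}  R3={p}
  χ = 4

Answer: 4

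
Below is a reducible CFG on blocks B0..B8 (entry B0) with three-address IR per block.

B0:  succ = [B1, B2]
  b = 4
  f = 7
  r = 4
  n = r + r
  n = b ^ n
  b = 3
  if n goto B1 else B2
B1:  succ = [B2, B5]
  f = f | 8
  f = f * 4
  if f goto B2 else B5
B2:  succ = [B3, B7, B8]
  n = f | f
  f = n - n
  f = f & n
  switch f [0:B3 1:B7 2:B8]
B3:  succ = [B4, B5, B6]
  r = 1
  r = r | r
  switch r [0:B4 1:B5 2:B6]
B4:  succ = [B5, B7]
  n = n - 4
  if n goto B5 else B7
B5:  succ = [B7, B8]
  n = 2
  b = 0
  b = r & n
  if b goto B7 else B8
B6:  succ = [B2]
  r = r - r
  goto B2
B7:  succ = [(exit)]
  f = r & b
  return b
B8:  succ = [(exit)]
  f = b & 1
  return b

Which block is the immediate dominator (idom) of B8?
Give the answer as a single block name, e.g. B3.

Answer: B0

Derivation:
idom tree: B1←B0 B2←B0 B3←B2 B4←B3 B5←B0 B6←B3 B7←B0 B8←B0
Join-block Dom:
  B2: preds {B0,B1,B6}: {B0} ∩ {B0,B1} ∩ {B0,B2,B3,B6} = {B0}; idom=B0
  B5: preds {B1,B3,B4}: {B0,B1} ∩ {B0,B2,B3} ∩ {B0,B2,B3,B4} = {B0}; idom=B0
  B7: preds {B2,B4,B5}: {B0,B2} ∩ {B0,B2,B3,B4} ∩ {B0,B5} = {B0}; idom=B0
  B8: preds {B2,B5}: {B0,B2} ∩ {B0,B5} = {B0}; idom=B0

idom(B8) = B0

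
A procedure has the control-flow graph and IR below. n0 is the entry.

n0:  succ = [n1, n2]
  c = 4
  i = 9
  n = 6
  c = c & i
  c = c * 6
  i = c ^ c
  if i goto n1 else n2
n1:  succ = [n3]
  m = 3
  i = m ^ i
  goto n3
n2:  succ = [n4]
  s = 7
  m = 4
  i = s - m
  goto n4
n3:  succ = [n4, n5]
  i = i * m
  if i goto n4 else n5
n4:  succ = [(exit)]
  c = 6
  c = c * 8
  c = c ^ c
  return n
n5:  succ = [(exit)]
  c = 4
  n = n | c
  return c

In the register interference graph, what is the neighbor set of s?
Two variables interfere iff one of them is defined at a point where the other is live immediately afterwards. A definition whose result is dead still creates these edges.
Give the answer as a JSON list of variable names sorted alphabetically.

Per-block:
  n0: {c,i,n} / ∅
  n1: {i,m} / {i}
  n2: {i,m,s} / ∅
  n3: {i} / {i,m}
  n4: {c} / {n}
  n5: {c,n} / {n}

Live sets:
  live n0: ∅→{i,n}
  live n1: {i,n}→{i,m,n}
  live n2: {n}→{n}
  live n3: {i,m,n}→{n}
  live n4: {n}→∅
  live n5: {n}→∅

Conflict graph:
  c↔{i,n}
  i↔{c,m,n}
  m↔{i,n,s}
  n↔{c,i,m,s}
  s↔{m,n}

N(s) = ["m", "n"]

Answer: ["m", "n"]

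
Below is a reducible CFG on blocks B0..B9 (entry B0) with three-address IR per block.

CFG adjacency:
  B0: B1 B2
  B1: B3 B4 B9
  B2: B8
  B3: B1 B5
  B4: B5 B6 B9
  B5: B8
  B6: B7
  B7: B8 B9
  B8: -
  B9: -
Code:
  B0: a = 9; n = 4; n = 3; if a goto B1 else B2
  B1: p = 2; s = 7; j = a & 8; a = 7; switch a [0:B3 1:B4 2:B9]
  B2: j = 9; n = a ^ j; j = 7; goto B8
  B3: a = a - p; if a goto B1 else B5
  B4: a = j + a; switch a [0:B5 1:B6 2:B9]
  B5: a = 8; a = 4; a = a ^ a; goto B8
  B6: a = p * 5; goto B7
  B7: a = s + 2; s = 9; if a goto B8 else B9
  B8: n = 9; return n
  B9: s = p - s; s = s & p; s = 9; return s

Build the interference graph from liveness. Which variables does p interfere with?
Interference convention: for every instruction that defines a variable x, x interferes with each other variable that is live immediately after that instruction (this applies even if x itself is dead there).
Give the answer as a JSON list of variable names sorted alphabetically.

Per-block:
  B0: {a,n} / ∅
  B1: {a,j,p,s} / {a}
  B2: {j,n} / {a}
  B3: {a} / {a,p}
  B4: {a} / {a,j}
  B5: {a} / ∅
  B6: {a} / {p}
  B7: {a,s} / {s}
  B8: {n} / ∅
  B9: {s} / {p,s}

Live sets:
  B0: in=∅ out={a}
  B1: in={a} out={a,j,p,s}
  B2: in={a} out=∅
  B3: in={a,p} out={a}
  B4: in={a,j,p,s} out={p,s}
  B5: in=∅ out=∅
  B6: in={p,s} out={p,s}
  B7: in={p,s} out={p,s}
  B8: in=∅ out=∅
  B9: in={p,s} out=∅

Interference:
  a: {j,n,p,s}
  j: {a,p,s}
  n: {a}
  p: {a,j,s}
  s: {a,j,p}

N(p) = ["a", "j", "s"]

Answer: ["a", "j", "s"]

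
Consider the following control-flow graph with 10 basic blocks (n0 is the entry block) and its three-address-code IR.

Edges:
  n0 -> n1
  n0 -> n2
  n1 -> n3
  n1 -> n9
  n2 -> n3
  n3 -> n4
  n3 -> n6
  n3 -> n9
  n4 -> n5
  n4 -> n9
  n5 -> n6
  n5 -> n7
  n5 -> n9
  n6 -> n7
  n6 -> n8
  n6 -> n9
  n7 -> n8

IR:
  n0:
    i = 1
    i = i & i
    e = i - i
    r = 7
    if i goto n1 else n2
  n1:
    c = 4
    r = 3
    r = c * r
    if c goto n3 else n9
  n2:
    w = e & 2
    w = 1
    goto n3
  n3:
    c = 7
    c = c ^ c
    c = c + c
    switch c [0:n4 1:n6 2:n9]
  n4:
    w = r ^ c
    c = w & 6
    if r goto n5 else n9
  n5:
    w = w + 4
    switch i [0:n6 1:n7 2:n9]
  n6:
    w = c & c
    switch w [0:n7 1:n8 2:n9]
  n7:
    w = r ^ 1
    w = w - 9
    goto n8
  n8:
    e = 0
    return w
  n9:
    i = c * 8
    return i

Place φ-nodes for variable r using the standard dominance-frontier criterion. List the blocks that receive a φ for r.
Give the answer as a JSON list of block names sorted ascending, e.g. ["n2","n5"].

Answer: ["n3", "n9"]

Analysis:
idom tree: n1←n0 n2←n0 n3←n0 n4←n3 n5←n4 n6←n3 n7←n3 n8←n3 n9←n0
Join-block Dom:
  n3: preds {n1,n2}: {n0,n1} ∩ {n0,n2} = {n0}; idom=n0
  n6: preds {n3,n5}: {n0,n3} ∩ {n0,n3,n4,n5} = {n0,n3}; idom=n3
  n7: preds {n5,n6}: {n0,n3,n4,n5} ∩ {n0,n3,n6} = {n0,n3}; idom=n3
  n8: preds {n6,n7}: {n0,n3,n6} ∩ {n0,n3,n7} = {n0,n3}; idom=n3
  n9: preds {n1,n3,n4,n5,n6}: {n0,n1} ∩ {n0,n3} ∩ {n0,n3,n4} ∩ {n0,n3,n4,n5} ∩ {n0,n3,n6} = {n0}; idom=n0

DF derivation:
  join n3 pred n1: n1 stop@n0
  join n3 pred n2: n2 stop@n0
  join n6 pred n3: · stop@n3
  join n6 pred n5: n5→n4 stop@n3
  join n7 pred n5: n5→n4 stop@n3
  join n7 pred n6: n6 stop@n3
  join n8 pred n6: n6 stop@n3
  join n8 pred n7: n7 stop@n3
  join n9 pred n1: n1 stop@n0
  join n9 pred n3: n3 stop@n0
  join n9 pred n4: n4→n3 stop@n0
  join n9 pred n5: n5→n4→n3 stop@n0
  join n9 pred n6: n6→n3 stop@n0
  n0: DF=∅
  n1: DF={n3,n9}
  n2: DF={n3}
  n3: DF={n9}
  n4: DF={n6,n7,n9}
  n5: DF={n6,n7,n9}
  n6: DF={n7,n8,n9}
  n7: DF={n8}
  n8: DF=∅
  n9: DF=∅

φ for r: defs {n0,n1}
  DF⁺ = {n3,n9}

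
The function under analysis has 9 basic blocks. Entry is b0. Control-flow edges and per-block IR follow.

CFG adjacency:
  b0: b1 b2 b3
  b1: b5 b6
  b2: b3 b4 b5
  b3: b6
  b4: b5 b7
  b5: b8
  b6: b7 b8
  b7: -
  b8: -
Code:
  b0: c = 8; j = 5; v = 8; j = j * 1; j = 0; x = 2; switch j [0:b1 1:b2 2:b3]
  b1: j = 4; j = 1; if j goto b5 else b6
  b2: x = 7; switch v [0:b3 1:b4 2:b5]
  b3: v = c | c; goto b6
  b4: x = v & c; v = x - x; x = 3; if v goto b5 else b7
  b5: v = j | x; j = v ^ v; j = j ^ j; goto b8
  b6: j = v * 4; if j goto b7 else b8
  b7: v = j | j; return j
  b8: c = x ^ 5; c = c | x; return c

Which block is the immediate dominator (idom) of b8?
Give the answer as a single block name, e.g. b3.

Answer: b0

Analysis:
idom tree: b1←b0 b2←b0 b3←b0 b4←b2 b5←b0 b6←b0 b7←b0 b8←b0
Join-block Dom:
  b3: preds {b0,b2}: {b0} ∩ {b0,b2} = {b0}; idom=b0
  b5: preds {b1,b2,b4}: {b0,b1} ∩ {b0,b2} ∩ {b0,b2,b4} = {b0}; idom=b0
  b6: preds {b1,b3}: {b0,b1} ∩ {b0,b3} = {b0}; idom=b0
  b7: preds {b4,b6}: {b0,b2,b4} ∩ {b0,b6} = {b0}; idom=b0
  b8: preds {b5,b6}: {b0,b5} ∩ {b0,b6} = {b0}; idom=b0

idom(b8) = b0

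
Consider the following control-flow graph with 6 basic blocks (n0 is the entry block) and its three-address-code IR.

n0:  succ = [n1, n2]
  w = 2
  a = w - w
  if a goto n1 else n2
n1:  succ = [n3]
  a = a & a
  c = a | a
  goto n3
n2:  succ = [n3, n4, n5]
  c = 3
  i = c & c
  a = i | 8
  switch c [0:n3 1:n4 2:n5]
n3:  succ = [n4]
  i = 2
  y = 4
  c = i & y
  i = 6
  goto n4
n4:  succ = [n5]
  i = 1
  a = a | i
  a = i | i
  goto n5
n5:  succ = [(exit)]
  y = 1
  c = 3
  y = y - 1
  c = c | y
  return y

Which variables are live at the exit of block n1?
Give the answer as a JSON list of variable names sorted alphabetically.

Answer: ["a"]

Working:
Block summaries:
  n0 def {a,w} use ∅
  n1 def {a,c} use {a}
  n2 def {a,c,i} use ∅
  n3 def {c,i,y} use ∅
  n4 def {a,i} use {a}
  n5 def {c,y} use ∅

Live sets:
  live n0: ∅→{a}
  live n1: {a}→{a}
  live n2: ∅→{a}
  live n3: {a}→{a}
  live n4: {a}→∅
  live n5: ∅→∅

live-out(n1) = ["a"]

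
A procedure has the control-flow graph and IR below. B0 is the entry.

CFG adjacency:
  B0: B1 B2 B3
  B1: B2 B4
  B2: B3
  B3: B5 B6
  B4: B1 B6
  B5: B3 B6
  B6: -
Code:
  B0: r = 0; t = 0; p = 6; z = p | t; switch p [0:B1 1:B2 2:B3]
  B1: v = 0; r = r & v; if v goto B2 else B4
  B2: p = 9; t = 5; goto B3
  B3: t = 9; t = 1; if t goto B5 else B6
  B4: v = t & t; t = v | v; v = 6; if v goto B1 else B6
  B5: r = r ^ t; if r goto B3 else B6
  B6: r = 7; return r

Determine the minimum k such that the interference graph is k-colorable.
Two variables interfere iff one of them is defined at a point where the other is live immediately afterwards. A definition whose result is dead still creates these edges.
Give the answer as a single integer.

Answer: 4

Analysis:
def/use:
  B0: {p,r,t,z} / ∅
  B1: {r,v} / {r}
  B2: {p,t} / ∅
  B3: {t} / ∅
  B4: {t,v} / {t}
  B5: {r} / {r,t}
  B6: {r} / ∅

Liveness:
  B0 li=∅ lo={r,t}
  B1 li={r,t} lo={r,t}
  B2 li={r} lo={r}
  B3 li={r} lo={r,t}
  B4 li={r,t} lo={r,t}
  B5 li={r,t} lo={r}
  B6 li=∅ lo=∅

Conflict graph:
  p: {r,t,z}
  r: {p,t,v,z}
  t: {p,r,v,z}
  v: {r,t}
  z: {p,r,t}

Chromatic number:
  {p,r,t,z} pairwise interfere (4-clique) ⇒ χ ≥ 4
  4-colouring: R0={r}  R1={t}  R2={p,v}  R3={z}
  χ = 4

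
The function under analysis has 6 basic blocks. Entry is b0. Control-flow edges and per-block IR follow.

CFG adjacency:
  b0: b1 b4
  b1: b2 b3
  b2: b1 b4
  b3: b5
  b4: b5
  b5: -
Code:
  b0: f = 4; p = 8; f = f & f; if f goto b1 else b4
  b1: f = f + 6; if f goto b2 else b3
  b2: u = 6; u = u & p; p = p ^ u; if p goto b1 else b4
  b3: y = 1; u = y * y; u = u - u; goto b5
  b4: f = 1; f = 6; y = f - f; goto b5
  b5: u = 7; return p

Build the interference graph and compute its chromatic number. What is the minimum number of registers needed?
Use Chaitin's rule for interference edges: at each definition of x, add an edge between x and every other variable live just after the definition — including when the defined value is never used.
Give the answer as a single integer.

Per-block:
  b0 def {f,p} use ∅
  b1 def {f} use {f}
  b2 def {p,u} use {p}
  b3 def {u,y} use ∅
  b4 def {f,y} use ∅
  b5 def {u} use {p}

Live sets:
  b0 li=∅ lo={f,p}
  b1 li={f,p} lo={f,p}
  b2 li={f,p} lo={f,p}
  b3 li={p} lo={p}
  b4 li={p} lo={p}
  b5 li={p} lo=∅

Conflict graph:
  f↔{p,u}
  p↔{f,u,y}
  u↔{f,p}
  y↔{p}

Chromatic number:
  lower bound: {f,p,u} mutually conflict ⇒ χ ≥ 3
  assign f→r1 p→r0 u→r2 y→r1 — no edge inside a register ⇒ χ ≤ 3
  χ = 3

Answer: 3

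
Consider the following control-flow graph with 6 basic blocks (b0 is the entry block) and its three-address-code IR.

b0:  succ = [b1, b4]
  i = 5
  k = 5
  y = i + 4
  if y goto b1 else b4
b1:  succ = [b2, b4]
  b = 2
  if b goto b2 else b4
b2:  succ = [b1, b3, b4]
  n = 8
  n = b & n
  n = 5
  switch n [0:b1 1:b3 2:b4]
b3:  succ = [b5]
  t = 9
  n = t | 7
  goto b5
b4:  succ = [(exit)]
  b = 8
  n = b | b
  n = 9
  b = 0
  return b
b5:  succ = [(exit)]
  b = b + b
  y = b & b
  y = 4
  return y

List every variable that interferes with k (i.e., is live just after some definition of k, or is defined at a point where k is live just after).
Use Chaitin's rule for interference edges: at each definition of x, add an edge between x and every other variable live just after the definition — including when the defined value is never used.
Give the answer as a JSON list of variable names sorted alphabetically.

Answer: ["i"]

Working:
Block summaries:
  b0 def {i,k,y} use ∅
  b1 def {b} use ∅
  b2 def {n} use {b}
  b3 def {n,t} use ∅
  b4 def {b,n} use ∅
  b5 def {b,y} use {b}

Backward fixpoint:
  b0: in=∅ out=∅
  b1: in=∅ out={b}
  b2: in={b} out={b}
  b3: in={b} out={b}
  b4: in=∅ out=∅
  b5: in={b} out=∅

Interfere edges:
  b↔{n,t}
  i↔{k}
  k↔{i}
  n↔{b}
  t↔{b}
  y↔∅

N(k) = ["i"]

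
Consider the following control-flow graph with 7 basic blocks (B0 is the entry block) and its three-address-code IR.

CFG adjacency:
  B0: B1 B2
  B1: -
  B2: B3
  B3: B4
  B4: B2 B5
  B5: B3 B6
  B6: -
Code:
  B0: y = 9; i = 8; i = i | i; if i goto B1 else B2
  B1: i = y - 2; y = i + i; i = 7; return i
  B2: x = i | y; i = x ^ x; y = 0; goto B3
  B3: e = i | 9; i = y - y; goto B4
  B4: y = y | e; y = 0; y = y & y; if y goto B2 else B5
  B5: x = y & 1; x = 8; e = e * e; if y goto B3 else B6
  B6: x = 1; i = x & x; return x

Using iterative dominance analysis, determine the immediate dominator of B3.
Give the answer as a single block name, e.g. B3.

idom tree: B1←B0 B2←B0 B3←B2 B4←B3 B5←B4 B6←B5
Dom at joins:
  B2: preds {B0,B4}: {B0} ∩ {B0,B2,B3,B4} = {B0}; idom=B0
  B3: preds {B2,B5}: {B0,B2} ∩ {B0,B2,B3,B4,B5} = {B0,B2}; idom=B2

idom(B3) = B2

Answer: B2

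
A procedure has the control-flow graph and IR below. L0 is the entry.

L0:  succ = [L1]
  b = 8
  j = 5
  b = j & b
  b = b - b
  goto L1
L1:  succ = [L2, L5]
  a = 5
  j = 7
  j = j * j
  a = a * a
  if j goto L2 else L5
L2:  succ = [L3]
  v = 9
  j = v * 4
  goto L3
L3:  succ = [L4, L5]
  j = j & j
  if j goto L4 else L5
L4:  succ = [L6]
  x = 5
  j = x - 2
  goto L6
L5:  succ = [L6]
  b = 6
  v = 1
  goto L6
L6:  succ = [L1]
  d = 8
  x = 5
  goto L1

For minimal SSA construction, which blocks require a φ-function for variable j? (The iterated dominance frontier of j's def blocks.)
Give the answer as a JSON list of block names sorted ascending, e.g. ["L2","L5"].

idom tree: L1←L0 L2←L1 L3←L2 L4←L3 L5←L1 L6←L1
Join-block Dom:
  L1: preds {L0,L6}: {L0} ∩ {L0,L1,L6} = {L0}; idom=L0
  L5: preds {L1,L3}: {L0,L1} ∩ {L0,L1,L2,L3} = {L0,L1}; idom=L1
  L6: preds {L4,L5}: {L0,L1,L2,L3,L4} ∩ {L0,L1,L5} = {L0,L1}; idom=L1

DF derivation:
  join L1 pred L0: · stop@L0
  join L1 pred L6: L6→L1 stop@L0
  join L5 pred L1: · stop@L1
  join L5 pred L3: L3→L2 stop@L1
  join L6 pred L4: L4→L3→L2 stop@L1
  join L6 pred L5: L5 stop@L1
  L0 → ∅
  L1 → {L1}
  L2 → {L5,L6}
  L3 → {L5,L6}
  L4 → {L6}
  L5 → {L6}
  L6 → {L1}

φ for j: defs {L0,L1,L2,L3,L4}
  DF⁺ = {L1,L5,L6}

Answer: ["L1", "L5", "L6"]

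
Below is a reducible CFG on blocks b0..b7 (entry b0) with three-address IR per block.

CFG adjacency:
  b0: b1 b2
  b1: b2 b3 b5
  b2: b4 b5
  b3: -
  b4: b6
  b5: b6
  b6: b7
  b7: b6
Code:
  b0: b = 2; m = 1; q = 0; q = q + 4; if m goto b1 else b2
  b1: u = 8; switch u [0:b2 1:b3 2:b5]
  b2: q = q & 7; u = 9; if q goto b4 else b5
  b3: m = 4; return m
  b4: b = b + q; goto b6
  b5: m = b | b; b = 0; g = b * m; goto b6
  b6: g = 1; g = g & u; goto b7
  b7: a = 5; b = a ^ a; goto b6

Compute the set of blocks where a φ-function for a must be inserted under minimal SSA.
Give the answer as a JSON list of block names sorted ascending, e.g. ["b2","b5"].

Answer: ["b6"]

Analysis:
idom tree: b1←b0 b2←b0 b3←b1 b4←b2 b5←b0 b6←b0 b7←b6
Dom at joins:
  b2: preds {b0,b1}: {b0} ∩ {b0,b1} = {b0}; idom=b0
  b5: preds {b1,b2}: {b0,b1} ∩ {b0,b2} = {b0}; idom=b0
  b6: preds {b4,b5,b7}: {b0,b2,b4} ∩ {b0,b5} ∩ {b0,b6,b7} = {b0}; idom=b0

DF derivation:
  join b2 pred b0: · stop@b0
  join b2 pred b1: b1 stop@b0
  join b5 pred b1: b1 stop@b0
  join b5 pred b2: b2 stop@b0
  join b6 pred b4: b4→b2 stop@b0
  join b6 pred b5: b5 stop@b0
  join b6 pred b7: b7→b6 stop@b0
  b0: DF=∅
  b1: DF={b2,b5}
  b2: DF={b5,b6}
  b3: DF=∅
  b4: DF={b6}
  b5: DF={b6}
  b6: DF={b6}
  b7: DF={b6}

φ for a: defs {b7}
  DF⁺ = {b6}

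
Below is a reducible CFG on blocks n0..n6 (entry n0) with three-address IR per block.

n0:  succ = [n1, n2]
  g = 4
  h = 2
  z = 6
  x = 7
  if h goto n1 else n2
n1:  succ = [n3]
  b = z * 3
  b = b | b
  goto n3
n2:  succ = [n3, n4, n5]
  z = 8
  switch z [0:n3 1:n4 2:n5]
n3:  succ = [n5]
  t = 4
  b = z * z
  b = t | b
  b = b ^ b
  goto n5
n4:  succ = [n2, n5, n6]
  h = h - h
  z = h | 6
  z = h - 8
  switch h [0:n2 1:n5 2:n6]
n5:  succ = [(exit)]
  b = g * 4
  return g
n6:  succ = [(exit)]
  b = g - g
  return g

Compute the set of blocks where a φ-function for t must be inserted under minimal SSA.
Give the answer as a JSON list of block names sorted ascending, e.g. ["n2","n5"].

Answer: ["n5"]

Analysis:
idom tree: n1←n0 n2←n0 n3←n0 n4←n2 n5←n0 n6←n4
Dom∩ at merges:
  n2: preds {n0,n4}: {n0} ∩ {n0,n2,n4} = {n0}; idom=n0
  n3: preds {n1,n2}: {n0,n1} ∩ {n0,n2} = {n0}; idom=n0
  n5: preds {n2,n3,n4}: {n0,n2} ∩ {n0,n3} ∩ {n0,n2,n4} = {n0}; idom=n0

Frontier:
  join n2 pred n0: · stop@n0
  join n2 pred n4: n4→n2 stop@n0
  join n3 pred n1: n1 stop@n0
  join n3 pred n2: n2 stop@n0
  join n5 pred n2: n2 stop@n0
  join n5 pred n3: n3 stop@n0
  join n5 pred n4: n4→n2 stop@n0
  n0 → ∅
  n1 → {n3}
  n2 → {n2,n3,n5}
  n3 → {n5}
  n4 → {n2,n5}
  n5 → ∅
  n6 → ∅

φ for t: defs {n3}
  DF⁺ = {n5}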